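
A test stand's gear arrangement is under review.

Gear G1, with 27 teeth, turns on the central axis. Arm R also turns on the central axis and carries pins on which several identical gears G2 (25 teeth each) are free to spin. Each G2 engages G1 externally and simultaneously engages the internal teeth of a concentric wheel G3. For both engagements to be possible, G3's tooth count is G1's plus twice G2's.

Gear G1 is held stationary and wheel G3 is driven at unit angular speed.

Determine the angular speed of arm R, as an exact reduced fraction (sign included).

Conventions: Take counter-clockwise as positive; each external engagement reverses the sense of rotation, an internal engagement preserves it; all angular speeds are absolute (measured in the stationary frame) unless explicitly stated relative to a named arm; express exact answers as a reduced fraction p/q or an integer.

77/104

class = planetary set [G3 = 27+2·25 = 77; Willis about the carrier]
ring teeth: 27 + 2·25 = 77
27(ω_sun−ω_arm) = −77(ω_ring−ω_arm),  ω_sun = 0, ω_ring = 1
27(0−ω_arm) = −77(1−ω_arm)  ⇒  104·ω_arm = 77  ⇒  ω_arm = 77/104
exact speed ratio = 77/104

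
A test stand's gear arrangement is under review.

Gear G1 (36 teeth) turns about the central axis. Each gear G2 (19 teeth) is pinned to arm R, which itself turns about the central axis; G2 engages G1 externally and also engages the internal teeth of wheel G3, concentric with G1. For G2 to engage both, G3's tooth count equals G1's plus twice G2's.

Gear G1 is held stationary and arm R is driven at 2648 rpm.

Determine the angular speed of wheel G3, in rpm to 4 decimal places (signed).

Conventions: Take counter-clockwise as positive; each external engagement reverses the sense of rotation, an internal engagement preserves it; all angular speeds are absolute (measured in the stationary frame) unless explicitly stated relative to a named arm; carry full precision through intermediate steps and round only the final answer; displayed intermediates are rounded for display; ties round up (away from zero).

+3936.2162 rpm

planetary set (36T centre, 19T on arm, 74T internal) — Willis relation
normalise by the input: solve with ω_arm = 1, then scale by 2648 rpm
ring teeth: 36 + 2·19 = 74
36(ω_sun−ω_arm) = −74(ω_ring−ω_arm),  ω_sun = 0, ω_arm = 1
ω_ring = 1 − (36/74)(0−1) = 55/37
scale: ω_ring = 55/37 × 2648 rpm = +3936.2162 rpm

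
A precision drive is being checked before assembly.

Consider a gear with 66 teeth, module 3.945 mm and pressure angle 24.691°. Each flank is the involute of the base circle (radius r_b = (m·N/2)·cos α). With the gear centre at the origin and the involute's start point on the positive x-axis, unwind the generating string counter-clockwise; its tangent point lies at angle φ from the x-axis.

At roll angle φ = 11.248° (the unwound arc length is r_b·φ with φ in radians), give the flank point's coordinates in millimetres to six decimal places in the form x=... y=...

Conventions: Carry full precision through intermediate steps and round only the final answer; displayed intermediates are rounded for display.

single-mesh involute tooth geometry (66T wheel at module 3.945)
pitch radius r_p = m·N/2 = 3.945·66/2 = 130.185000
base radius r_b = r_p·cos α = 130.185000·cos 24.691° = 118.282681
roll angle φ = 11.248° = 0.19631463 rad
x = r_b·(cos φ + φ·sin φ) = 120.540041
y = r_b·(sin φ − φ·cos φ) = 0.297155

x=120.540041 y=0.297155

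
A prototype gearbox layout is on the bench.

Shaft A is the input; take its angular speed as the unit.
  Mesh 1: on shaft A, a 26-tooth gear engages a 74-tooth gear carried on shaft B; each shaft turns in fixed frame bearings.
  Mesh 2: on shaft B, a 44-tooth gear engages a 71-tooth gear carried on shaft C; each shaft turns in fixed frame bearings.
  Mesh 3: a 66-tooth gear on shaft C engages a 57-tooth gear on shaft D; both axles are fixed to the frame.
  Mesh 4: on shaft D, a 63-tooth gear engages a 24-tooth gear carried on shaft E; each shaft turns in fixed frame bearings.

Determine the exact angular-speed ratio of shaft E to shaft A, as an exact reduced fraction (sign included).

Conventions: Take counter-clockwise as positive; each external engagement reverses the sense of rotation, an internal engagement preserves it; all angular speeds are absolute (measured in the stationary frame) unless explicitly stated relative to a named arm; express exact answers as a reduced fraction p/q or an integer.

33033/49913

class = fixed-axis compound train [4 meshes; 4 ratios multiply, 4 sense flips]
mesh 1 [26T→74T]: running ratio 13/37, sense −
mesh 2 [44T→71T]: running ratio 572/2627, sense +
mesh 3 [66T→57T]: running ratio 12584/49913, sense −
mesh 4 [63T→24T]: running ratio 33033/49913, sense +
ω_out/ω_in = 33033/49913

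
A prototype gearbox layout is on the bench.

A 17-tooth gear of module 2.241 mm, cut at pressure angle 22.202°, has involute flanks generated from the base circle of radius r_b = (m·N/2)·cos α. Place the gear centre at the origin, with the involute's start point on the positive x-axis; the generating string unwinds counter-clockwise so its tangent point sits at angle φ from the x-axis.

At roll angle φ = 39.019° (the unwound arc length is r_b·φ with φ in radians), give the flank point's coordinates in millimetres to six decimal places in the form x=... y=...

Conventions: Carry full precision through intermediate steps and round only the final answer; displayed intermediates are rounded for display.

x=21.263716 y=1.772015

single-mesh involute tooth geometry (17T wheel at module 2.241)
pitch radius r_p = m·N/2 = 2.241·17/2 = 19.048500
base radius r_b = r_p·cos α = 19.048500·cos 22.202° = 17.636195
roll angle φ = 39.019° = 0.68101002 rad
x = r_b·(cos φ + φ·sin φ) = 21.263716
y = r_b·(sin φ − φ·cos φ) = 1.772015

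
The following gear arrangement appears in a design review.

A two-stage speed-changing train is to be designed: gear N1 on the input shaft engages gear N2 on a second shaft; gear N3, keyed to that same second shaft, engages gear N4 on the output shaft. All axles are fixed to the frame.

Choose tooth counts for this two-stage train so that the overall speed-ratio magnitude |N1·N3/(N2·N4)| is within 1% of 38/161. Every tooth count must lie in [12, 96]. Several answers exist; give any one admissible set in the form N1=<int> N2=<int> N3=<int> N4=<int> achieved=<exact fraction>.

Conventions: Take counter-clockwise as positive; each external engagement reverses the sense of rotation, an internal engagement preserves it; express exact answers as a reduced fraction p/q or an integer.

N1=12 N2=14 N3=19 N4=69 achieved=38/161

2-stage fixed-axis compound train for ratio 38/161
target = 38/161 in lowest terms: an exact hit needs N1·N3 = k·38 and N2·N4 = k·161 for one integer k, every count in [12, 96]; additionally prefer no 1:1 stage (N1 ≠ N2, N3 ≠ N4)
k = 1…5: no 1:1-free in-range split of k·38 and k·161 into factor pairs; take k = 6
k = 6: N1·N3 = 228 = 12·19, N2·N4 = 966 = 14·69
achieved = 12·19/(14·69) = 38/161; |achieved − target| = 0 ≤ 19/8050 ✓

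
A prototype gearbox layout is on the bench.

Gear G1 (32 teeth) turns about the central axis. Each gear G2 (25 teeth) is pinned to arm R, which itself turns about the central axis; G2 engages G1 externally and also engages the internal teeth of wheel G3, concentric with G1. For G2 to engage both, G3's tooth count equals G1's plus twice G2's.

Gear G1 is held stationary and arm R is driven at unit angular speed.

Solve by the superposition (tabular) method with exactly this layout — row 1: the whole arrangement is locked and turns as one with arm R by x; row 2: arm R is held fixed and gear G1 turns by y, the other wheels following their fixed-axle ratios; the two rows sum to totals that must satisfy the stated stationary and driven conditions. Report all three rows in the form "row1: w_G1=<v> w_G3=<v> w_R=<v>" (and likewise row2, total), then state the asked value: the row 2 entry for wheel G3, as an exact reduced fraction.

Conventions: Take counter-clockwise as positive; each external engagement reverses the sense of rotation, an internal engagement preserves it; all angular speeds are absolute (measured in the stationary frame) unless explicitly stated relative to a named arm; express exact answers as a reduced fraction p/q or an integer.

class = planetary set [G3 = 32+2·25 = 82; Willis about the carrier]
superposition row 1 [locked train]: every member turns x
row 2 (arm held, sun turns y): ω_ring = −(32/82)·y, ω_arm = 0
boundary: total ω_sun = x + y = 0 and total ω_arm = x = 1  ⇒  y = -1, x = 1
row 2 ring = −(32/82)·(-1) = 16/41
totals (row 1 + row 2): sun 1 + (-1) = 0, ring 1 + 16/41 = 57/41, arm 1 + 0 = 1
asked cell (row2, ring) = 16/41

row1: w_G1=1 w_G3=1 w_R=1
row2: w_G1=-1 w_G3=16/41 w_R=0
total: w_G1=0 w_G3=57/41 w_R=1
asked value: 16/41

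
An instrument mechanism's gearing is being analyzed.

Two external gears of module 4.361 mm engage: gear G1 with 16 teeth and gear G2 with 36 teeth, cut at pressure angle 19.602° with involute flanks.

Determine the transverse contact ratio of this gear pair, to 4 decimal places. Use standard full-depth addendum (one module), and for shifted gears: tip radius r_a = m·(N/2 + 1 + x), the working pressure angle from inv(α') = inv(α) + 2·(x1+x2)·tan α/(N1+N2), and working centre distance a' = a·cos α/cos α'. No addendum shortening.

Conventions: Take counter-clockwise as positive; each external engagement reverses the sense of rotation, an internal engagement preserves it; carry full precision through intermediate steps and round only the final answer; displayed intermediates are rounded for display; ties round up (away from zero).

single-mesh involute tooth geometry (16T engaging 36T at module 4.361)
base radii: r_b1 = 32.866092, r_b2 = 73.948707
tip radii: r_a1 = 39.249000, r_a2 = 82.859000
no profile shift: α' = α, a' = a
action lengths: √(r_a1²−r_b1²) = 21.454697, √(r_a2²−r_b2²) = 37.379174
base pitch p_b = π·m·cos α = 12.906484
CR = (21.454697 + 37.379174 − 113.386000·sin 19.60200°)/12.906484 = 1.611177
contact ratio ≈ 1.6112

1.6112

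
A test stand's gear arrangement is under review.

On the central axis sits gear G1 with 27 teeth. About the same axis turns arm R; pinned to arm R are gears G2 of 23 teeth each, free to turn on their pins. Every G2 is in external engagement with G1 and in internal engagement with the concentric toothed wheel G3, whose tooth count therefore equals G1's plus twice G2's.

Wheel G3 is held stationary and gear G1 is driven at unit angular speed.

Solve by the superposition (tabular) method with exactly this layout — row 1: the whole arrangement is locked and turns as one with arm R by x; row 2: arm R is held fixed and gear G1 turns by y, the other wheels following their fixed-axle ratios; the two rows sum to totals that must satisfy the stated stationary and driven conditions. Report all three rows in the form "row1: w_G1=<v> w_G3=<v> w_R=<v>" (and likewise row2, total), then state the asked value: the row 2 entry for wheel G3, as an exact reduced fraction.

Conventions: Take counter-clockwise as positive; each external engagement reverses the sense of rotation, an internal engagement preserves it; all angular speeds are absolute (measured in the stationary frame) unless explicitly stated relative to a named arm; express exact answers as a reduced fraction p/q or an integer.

recognized (axles ride arm R): planetary set, 27/23/73 teeth
superposition row 1 [locked train]: every member turns x
superposition row 2 [arm held]: sun y, ring −(27/73)·y, arm 0
boundary: total ω_ring = x − (27/73)·y = 0 and total ω_sun = x + y = 1  ⇒  y = 73/100, x = 27/100
row 2 ring = −(27/73)·73/100 = -27/100
totals (row 1 + row 2): sun 27/100 + 73/100 = 1, ring 27/100 + (-27/100) = 0, arm 27/100 + 0 = 27/100
asked cell (row2, ring) = -27/100

row1: w_G1=27/100 w_G3=27/100 w_R=27/100
row2: w_G1=73/100 w_G3=-27/100 w_R=0
total: w_G1=1 w_G3=0 w_R=27/100
asked value: -27/100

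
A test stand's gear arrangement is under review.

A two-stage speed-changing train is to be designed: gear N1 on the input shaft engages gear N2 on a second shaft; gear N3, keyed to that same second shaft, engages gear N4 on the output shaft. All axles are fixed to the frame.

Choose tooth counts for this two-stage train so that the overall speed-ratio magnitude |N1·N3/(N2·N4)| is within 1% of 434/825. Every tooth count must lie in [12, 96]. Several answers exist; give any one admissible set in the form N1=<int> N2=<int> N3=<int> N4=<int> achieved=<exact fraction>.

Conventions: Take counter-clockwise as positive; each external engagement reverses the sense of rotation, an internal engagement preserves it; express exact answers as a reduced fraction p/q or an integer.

class = fixed-axis compound train [2-stage, 434/825 wanted]
target = 434/825 in lowest terms: an exact hit needs N1·N3 = k·434 and N2·N4 = k·825 for one integer k, every count in [12, 96]; additionally prefer no 1:1 stage (N1 ≠ N2, N3 ≠ N4)
k = 1: N1·N3 = 434 = 14·31, N2·N4 = 825 = 15·55
achieved = 14·31/(15·55) = 434/825; |achieved − target| = 0 ≤ 217/41250 ✓

N1=14 N2=15 N3=31 N4=55 achieved=434/825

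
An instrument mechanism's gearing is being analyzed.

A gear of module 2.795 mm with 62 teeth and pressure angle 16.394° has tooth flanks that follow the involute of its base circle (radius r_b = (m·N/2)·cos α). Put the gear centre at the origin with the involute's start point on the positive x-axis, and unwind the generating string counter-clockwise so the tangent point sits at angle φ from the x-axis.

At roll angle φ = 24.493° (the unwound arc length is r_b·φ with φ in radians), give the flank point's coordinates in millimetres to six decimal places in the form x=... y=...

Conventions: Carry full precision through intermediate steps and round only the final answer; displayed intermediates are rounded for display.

x=90.373822 y=2.125187

single-mesh involute tooth geometry (62T wheel at module 2.795)
pitch radius r_p = m·N/2 = 2.795·62/2 = 86.645000
base radius r_b = r_p·cos α = 86.645000·cos 16.394° = 83.122321
roll angle φ = 24.493° = 0.42748349 rad
x = r_b·(cos φ + φ·sin φ) = 90.373822
y = r_b·(sin φ − φ·cos φ) = 2.125187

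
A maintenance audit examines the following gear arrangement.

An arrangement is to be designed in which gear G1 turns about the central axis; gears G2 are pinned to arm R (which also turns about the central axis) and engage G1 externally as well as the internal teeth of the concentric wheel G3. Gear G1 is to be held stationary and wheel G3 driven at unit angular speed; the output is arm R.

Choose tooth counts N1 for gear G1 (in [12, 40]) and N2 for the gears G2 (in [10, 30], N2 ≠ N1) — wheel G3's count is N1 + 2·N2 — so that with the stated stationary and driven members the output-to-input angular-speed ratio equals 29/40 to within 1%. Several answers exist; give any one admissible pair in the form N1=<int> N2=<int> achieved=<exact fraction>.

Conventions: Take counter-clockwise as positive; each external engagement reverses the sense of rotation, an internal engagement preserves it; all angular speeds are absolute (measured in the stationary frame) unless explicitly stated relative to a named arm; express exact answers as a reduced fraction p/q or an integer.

planetary set to be sized for 29/40 (Willis relation)
Willis with ω_sun = 0: ω_arm/ω_ring = N3/(N1+N3); set equal to 29/40  ⇒  N3/N1 = (29/40)/(1 − 29/40) = 29/11
N3 = N1 + 2·N2  ⇒  N2/N1 = (N3/N1 − 1)/2 = (29/11 − 1)/2 = 9/11
smallest multiple with N1 ≥ 12 and N2 ≥ 10: k = 2  ⇒  N1 = 2·11 = 22, N2 = 2·9 = 18 (N1 ≤ 40, N2 ≤ 30, N2 ≠ N1 ✓), N3 = 22 + 2·18 = 58
check: N3/(N1+N3) with N1 = 22, N3 = 58 gives 29/40; |achieved − target| = 0 ≤ 29/4000 ✓

N1=22 N2=18 achieved=29/40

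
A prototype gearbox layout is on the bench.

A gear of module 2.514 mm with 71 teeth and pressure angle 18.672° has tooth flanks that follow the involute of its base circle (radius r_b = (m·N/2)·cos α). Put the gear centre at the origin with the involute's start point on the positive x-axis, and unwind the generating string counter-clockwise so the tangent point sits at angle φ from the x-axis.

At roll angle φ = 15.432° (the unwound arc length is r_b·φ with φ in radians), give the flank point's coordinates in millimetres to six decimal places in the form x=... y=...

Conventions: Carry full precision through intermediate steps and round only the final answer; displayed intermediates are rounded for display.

single-mesh involute tooth geometry (71T wheel at module 2.514)
pitch radius r_p = m·N/2 = 2.514·71/2 = 89.247000
base radius r_b = r_p·cos α = 89.247000·cos 18.672° = 84.549649
roll angle φ = 15.432° = 0.26933921 rad
x = r_b·(cos φ + φ·sin φ) = 87.561022
y = r_b·(sin φ − φ·cos φ) = 0.546683

x=87.561022 y=0.546683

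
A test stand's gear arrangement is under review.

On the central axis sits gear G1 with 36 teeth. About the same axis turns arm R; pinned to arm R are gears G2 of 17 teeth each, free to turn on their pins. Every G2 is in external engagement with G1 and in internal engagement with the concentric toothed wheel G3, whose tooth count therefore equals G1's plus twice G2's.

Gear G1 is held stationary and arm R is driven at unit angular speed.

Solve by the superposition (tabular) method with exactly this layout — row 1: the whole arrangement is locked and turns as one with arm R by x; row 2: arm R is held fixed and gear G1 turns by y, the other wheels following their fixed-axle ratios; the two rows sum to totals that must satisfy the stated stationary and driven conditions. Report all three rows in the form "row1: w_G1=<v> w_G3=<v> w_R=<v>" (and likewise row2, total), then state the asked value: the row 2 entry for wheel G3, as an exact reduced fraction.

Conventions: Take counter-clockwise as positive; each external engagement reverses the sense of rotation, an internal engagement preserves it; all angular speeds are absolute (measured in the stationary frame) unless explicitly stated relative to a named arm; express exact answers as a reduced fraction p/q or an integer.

topology: planetary set — G1 36T / G2 17T / G3 70T, arm = carrier (Willis)
row 1 (train locked, turned with arm): all members turn x
row 2 — arm fixed, fixed-axis ratios: sun y, ring −(36/70)·y, arm 0
boundary: total ω_sun = x + y = 0 and total ω_arm = x = 1  ⇒  y = -1, x = 1
row 2 ring = −(36/70)·(-1) = 18/35
totals (row 1 + row 2): sun 1 + (-1) = 0, ring 1 + 18/35 = 53/35, arm 1 + 0 = 1
asked cell (row2, ring) = 18/35

row1: w_G1=1 w_G3=1 w_R=1
row2: w_G1=-1 w_G3=18/35 w_R=0
total: w_G1=0 w_G3=53/35 w_R=1
asked value: 18/35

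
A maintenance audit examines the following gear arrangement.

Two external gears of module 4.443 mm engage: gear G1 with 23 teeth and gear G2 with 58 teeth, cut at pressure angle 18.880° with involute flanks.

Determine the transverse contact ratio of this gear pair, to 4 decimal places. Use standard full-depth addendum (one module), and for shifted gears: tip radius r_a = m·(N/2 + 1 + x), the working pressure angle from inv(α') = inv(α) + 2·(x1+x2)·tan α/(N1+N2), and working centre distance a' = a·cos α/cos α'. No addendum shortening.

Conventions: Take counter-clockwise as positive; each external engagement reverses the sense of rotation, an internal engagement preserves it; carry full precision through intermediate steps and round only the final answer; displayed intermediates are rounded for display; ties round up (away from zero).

single-mesh involute tooth geometry (23T engaging 58T at module 4.443)
base radii: r_b1 = 48.345533, r_b2 = 121.914821
tip radii: r_a1 = 55.537500, r_a2 = 133.290000
no profile shift: α' = α, a' = a
action lengths: √(r_a1²−r_b1²) = 27.333558, √(r_a2²−r_b2²) = 53.879499
base pitch p_b = π·m·cos α = 13.207128
CR = (27.333558 + 53.879499 − 179.941500·sin 18.88000°)/13.207128 = 1.740447
contact ratio ≈ 1.7404

1.7404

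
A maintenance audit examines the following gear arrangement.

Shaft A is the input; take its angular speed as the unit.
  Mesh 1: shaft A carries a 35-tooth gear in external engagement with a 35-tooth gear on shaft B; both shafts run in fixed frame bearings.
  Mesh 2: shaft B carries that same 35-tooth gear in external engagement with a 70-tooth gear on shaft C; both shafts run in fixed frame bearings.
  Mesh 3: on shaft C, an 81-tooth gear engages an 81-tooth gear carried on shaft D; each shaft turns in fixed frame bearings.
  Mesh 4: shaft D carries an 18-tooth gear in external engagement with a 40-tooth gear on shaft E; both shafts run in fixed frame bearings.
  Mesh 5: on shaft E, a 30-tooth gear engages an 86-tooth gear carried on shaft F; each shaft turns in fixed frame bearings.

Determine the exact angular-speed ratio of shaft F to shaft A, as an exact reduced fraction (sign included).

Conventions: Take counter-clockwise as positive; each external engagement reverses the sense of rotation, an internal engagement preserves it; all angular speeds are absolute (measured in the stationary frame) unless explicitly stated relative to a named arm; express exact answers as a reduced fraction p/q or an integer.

-27/344

class = fixed-axis compound train [5 meshes; 5 ratios multiply, 5 sense flips]
mesh 1 [35T→35T]: running ratio 1, sense −
mesh 2 [35T→70T]: running ratio 1/2, sense +
mesh 3 [81T→81T]: running ratio 1/2, sense −
mesh 4 [18T→40T]: running ratio 9/40, sense +
mesh 5 [30T→86T]: running ratio 27/344, sense −
ω_out/ω_in = -27/344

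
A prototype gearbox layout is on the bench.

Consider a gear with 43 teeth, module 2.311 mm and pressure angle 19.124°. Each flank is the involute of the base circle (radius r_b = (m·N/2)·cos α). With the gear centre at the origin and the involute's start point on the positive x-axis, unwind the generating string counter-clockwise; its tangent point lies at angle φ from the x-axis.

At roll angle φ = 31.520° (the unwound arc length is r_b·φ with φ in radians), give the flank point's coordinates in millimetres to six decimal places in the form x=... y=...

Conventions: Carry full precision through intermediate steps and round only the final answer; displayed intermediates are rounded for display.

topology: single-mesh involute geometry — m = 2.311, N = 43
pitch radius r_p = m·N/2 = 2.311·43/2 = 49.686500
base radius r_b = r_p·cos α = 49.686500·cos 19.124° = 46.944390
roll angle φ = 31.520° = 0.55012778 rad
x = r_b·(cos φ + φ·sin φ) = 53.519534
y = r_b·(sin φ − φ·cos φ) = 2.527274

x=53.519534 y=2.527274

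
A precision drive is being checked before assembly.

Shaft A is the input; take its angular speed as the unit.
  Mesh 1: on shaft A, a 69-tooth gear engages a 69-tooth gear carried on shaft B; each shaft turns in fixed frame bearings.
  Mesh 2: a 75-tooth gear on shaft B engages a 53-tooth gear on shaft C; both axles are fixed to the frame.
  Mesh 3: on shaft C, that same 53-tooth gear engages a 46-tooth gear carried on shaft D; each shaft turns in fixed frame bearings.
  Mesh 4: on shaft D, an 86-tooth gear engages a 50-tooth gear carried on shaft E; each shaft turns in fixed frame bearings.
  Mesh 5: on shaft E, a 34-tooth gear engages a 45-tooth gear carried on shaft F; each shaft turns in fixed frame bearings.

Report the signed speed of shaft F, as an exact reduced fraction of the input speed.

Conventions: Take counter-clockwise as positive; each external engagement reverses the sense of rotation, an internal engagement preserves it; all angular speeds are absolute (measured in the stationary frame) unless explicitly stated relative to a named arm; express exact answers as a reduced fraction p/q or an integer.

5-mesh fixed-axis compound train (all bearings frame-fixed)
mesh 1 [69T→69T]: |ω|/ω_in = 1×69/69 = 1, sense flips to −
mesh 2 [75T→53T]: |ω|/ω_in = 1×75/53 = 75/53, sense flips to +
mesh 3 [53T→46T]: |ω|/ω_in = (75/53)×53/46 = 75/46, sense flips to −
mesh 4 [86T→50T]: |ω|/ω_in = (75/46)×86/50 = 129/46, sense flips to +
mesh 5 [34T→45T]: |ω|/ω_in = (129/46)×34/45 = 731/345, sense flips to −
signed output speed (× input speed) = -731/345

-731/345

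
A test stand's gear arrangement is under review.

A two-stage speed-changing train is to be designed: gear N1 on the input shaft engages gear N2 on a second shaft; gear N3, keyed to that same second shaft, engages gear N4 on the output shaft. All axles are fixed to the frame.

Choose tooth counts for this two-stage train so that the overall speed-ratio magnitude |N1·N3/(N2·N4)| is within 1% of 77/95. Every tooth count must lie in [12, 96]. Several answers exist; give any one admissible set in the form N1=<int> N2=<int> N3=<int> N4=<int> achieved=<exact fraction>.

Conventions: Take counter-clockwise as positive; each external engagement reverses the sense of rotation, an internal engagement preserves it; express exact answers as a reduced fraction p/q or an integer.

N1=14 N2=19 N3=22 N4=20 achieved=77/95

2-stage fixed-axis compound train for ratio 77/95
target = 77/95 in lowest terms: an exact hit needs N1·N3 = k·77 and N2·N4 = k·95 for one integer k, every count in [12, 96]; additionally prefer no 1:1 stage (N1 ≠ N2, N3 ≠ N4)
k = 1…3: no 1:1-free in-range split of k·77 and k·95 into factor pairs; take k = 4
k = 4: N1·N3 = 308 = 14·22, N2·N4 = 380 = 19·20
achieved = 14·22/(19·20) = 77/95; |achieved − target| = 0 ≤ 77/9500 ✓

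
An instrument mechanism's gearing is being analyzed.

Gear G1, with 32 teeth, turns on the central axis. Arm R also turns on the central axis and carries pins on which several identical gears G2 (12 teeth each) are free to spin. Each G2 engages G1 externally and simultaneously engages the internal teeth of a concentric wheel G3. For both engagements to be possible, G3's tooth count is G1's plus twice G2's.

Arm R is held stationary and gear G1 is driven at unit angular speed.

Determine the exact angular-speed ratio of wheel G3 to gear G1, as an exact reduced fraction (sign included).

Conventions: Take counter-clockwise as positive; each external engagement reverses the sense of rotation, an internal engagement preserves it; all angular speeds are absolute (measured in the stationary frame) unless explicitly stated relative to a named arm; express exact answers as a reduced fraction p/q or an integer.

-4/7

planetary set (32T centre, 12T on arm, 56T internal) — Willis relation
ring teeth: 32 + 2·12 = 56
32(ω_sun−ω_arm) = −56(ω_ring−ω_arm),  ω_arm = 0, ω_sun = 1
ω_ring = 0 − (32/56)(1−0) = -4/7
ω_out/ω_in = -4/7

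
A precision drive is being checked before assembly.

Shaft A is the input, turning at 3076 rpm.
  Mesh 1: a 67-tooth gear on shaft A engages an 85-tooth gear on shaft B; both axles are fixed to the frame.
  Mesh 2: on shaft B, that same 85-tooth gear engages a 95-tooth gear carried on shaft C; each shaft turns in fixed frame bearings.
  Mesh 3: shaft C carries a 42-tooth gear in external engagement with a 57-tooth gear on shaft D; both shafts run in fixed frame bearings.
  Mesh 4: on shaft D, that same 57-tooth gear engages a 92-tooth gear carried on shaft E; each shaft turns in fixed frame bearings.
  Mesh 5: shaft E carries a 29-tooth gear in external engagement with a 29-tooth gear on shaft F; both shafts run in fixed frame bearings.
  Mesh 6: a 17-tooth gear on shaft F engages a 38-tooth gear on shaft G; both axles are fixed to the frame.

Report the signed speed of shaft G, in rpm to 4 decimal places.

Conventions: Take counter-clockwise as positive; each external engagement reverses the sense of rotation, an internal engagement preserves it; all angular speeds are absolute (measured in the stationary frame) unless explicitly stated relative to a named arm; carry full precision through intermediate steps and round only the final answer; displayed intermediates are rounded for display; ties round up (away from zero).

topology: fixed-axis compound train — 6 meshes, A→G
mesh 1 [67T→85T]: ω = 3076.0000×67/85 = 2424.6118 rpm, sense flips to −
mesh 2 [85T→95T]: ω = 2424.6118×85/95 = 2169.3895 rpm, sense flips to +
mesh 3 [42T→57T]: ω = 2169.3895×42/57 = 1598.4975 rpm, sense flips to −
mesh 4 [57T→92T]: ω = 1598.4975×57/92 = 990.3735 rpm, sense flips to +
mesh 5 [29T→29T]: ω = 990.3735×29/29 = 990.3735 rpm, sense flips to −
mesh 6 [17T→38T]: ω = 990.3735×17/38 = 443.0618 rpm, sense flips to +
signed output speed = +443.0618 rpm

+443.0618 rpm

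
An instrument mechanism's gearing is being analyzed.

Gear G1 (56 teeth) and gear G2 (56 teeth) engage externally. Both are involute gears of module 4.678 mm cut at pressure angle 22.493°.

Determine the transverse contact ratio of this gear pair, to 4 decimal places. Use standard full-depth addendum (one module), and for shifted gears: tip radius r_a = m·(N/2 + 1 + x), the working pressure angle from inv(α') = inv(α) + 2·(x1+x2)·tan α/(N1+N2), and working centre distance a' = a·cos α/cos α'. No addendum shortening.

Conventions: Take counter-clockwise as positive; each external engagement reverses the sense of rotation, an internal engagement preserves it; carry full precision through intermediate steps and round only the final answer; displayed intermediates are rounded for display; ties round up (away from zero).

recognized (one external pair, fixed centres): single-mesh tooth geometry, m = 4.678, N1 = 56, N2 = 56
base radii: r_b1 = 121.019560, r_b2 = 121.019560
tip radii: r_a1 = 135.662000, r_a2 = 135.662000
no profile shift: α' = α, a' = a
action lengths: √(r_a1²−r_b1²) = 61.306153, √(r_a2²−r_b2²) = 61.306153
base pitch p_b = π·m·cos α = 13.578363
CR = (61.306153 + 61.306153 − 261.968000·sin 22.49300°)/13.578363 = 1.649025
contact ratio ≈ 1.6490

1.6490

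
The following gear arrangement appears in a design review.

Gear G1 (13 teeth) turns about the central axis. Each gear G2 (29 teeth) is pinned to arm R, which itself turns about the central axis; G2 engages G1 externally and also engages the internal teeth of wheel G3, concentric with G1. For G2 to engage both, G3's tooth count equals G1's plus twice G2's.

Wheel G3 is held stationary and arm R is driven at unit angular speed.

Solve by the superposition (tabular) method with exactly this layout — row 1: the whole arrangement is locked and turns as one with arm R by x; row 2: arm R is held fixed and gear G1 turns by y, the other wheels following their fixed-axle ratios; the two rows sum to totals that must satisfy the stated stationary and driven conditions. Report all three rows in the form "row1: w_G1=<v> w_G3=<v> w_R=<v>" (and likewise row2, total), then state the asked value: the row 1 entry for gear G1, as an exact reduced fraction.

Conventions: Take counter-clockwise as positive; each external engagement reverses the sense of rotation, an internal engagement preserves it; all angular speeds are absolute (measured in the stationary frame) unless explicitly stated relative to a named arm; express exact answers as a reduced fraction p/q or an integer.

recognized (axles ride arm R): planetary set, 13/29/71 teeth
row 1 (train locked, turned with arm): all members turn x
row 2 — arm fixed, fixed-axis ratios: sun y, ring −(13/71)·y, arm 0
boundary: total ω_ring = x − (13/71)·y = 0 and total ω_arm = x = 1  ⇒  y = 71/13, x = 1
row 2 ring = −(13/71)·71/13 = -1
totals (row 1 + row 2): sun 1 + 71/13 = 84/13, ring 1 + (-1) = 0, arm 1 + 0 = 1
asked cell (row1, sun) = 1

row1: w_G1=1 w_G3=1 w_R=1
row2: w_G1=71/13 w_G3=-1 w_R=0
total: w_G1=84/13 w_G3=0 w_R=1
asked value: 1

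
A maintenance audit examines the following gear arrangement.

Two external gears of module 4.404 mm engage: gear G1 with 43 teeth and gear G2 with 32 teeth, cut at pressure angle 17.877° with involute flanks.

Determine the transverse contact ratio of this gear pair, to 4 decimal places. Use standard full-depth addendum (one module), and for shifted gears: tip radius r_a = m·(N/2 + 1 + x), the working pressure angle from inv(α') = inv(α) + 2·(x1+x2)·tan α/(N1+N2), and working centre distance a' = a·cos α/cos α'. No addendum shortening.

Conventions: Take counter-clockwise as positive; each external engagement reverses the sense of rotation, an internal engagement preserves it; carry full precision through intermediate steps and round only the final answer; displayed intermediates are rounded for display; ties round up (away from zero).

single-mesh involute tooth geometry (43T engaging 32T at module 4.404)
base radii: r_b1 = 90.114343, r_b2 = 67.061837
tip radii: r_a1 = 99.090000, r_a2 = 74.868000
no profile shift: α' = α, a' = a
action lengths: √(r_a1²−r_b1²) = 41.209626, √(r_a2²−r_b2²) = 33.285545
base pitch p_b = π·m·cos α = 13.167561
CR = (41.209626 + 33.285545 − 165.150000·sin 17.87700°)/13.167561 = 1.807344
contact ratio ≈ 1.8073

1.8073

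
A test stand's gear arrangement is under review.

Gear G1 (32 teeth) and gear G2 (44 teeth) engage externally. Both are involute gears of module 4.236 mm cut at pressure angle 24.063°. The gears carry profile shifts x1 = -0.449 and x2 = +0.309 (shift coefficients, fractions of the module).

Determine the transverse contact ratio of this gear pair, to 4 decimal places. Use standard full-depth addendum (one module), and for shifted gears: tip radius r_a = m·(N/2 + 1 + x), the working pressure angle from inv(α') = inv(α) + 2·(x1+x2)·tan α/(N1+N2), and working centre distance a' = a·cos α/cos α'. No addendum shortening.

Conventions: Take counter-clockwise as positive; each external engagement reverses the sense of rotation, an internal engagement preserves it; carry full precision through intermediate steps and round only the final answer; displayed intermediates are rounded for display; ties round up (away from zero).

1.5535

single-mesh involute tooth geometry (32T engaging 44T at module 4.236)
base radii: r_b1 = 61.886108, r_b2 = 85.093399
tip radii: r_a1 = 70.110036, r_a2 = 98.736924
inv(α') = inv(24.063°) + 2·(-0.449+0.309)·tan α/(32+44) = 0.02492310  ⇒  α' = 23.57943°
a' = a·cos α / cos α' = 160.9680·cos 24.063°/cos 23.57943° = 160.369320
action lengths: √(r_a1²−r_b1²) = 32.947333, √(r_a2²−r_b2²) = 50.080871
base pitch p_b = π·m·cos α = 12.151309
CR = (32.947333 + 50.080871 − 160.369320·sin 23.57943°)/12.151309 = 1.553517
contact ratio ≈ 1.5535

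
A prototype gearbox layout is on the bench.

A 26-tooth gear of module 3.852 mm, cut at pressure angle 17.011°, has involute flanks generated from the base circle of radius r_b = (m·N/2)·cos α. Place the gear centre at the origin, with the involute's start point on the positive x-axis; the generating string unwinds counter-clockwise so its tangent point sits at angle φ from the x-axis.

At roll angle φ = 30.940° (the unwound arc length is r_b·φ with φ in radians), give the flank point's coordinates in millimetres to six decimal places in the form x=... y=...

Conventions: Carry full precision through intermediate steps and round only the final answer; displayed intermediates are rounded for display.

recognized (one wheel, involute flank): single-mesh tooth geometry, m = 3.852, N = 26
pitch radius r_p = m·N/2 = 3.852·26/2 = 50.076000
base radius r_b = r_p·cos α = 50.076000·cos 17.011° = 47.885105
roll angle φ = 30.940° = 0.54000487 rad
x = r_b·(cos φ + φ·sin φ) = 54.366085
y = r_b·(sin φ − φ·cos φ) = 2.440927

x=54.366085 y=2.440927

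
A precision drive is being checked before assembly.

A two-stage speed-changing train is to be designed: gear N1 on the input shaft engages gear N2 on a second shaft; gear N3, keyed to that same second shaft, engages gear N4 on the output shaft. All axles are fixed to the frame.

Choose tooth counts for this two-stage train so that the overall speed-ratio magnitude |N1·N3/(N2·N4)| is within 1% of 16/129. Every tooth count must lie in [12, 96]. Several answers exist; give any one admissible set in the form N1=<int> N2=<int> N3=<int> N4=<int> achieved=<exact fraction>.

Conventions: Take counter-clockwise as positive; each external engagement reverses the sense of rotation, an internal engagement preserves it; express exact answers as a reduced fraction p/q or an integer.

2-stage fixed-axis compound train for ratio 16/129
target = 16/129 in lowest terms: an exact hit needs N1·N3 = k·16 and N2·N4 = k·129 for one integer k, every count in [12, 96]; additionally prefer no 1:1 stage (N1 ≠ N2, N3 ≠ N4)
k = 1…8: no 1:1-free in-range split of k·16 and k·129 into factor pairs; take k = 9
k = 9: N1·N3 = 144 = 12·12, N2·N4 = 1161 = 27·43
achieved = 12·12/(27·43) = 16/129; |achieved − target| = 0 ≤ 4/3225 ✓

N1=12 N2=27 N3=12 N4=43 achieved=16/129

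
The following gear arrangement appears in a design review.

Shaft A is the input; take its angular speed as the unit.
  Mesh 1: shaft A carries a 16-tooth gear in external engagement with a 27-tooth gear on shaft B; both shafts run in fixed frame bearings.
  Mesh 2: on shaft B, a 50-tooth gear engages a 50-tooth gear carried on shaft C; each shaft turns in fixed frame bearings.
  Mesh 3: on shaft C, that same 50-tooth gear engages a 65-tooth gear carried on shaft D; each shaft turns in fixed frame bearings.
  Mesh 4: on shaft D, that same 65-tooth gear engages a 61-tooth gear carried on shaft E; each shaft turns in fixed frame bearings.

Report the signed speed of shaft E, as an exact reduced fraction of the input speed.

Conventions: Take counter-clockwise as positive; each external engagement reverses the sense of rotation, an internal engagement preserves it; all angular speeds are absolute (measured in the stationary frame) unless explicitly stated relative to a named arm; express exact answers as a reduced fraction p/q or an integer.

800/1647

4-mesh fixed-axis compound train (all bearings frame-fixed)
mesh 1 [16T→27T]: |ω|/ω_in = 1×16/27 = 16/27, sense flips to −
mesh 2 [50T→50T]: |ω|/ω_in = (16/27)×50/50 = 16/27, sense flips to +
mesh 3 [50T→65T]: |ω|/ω_in = (16/27)×50/65 = 160/351, sense flips to −
mesh 4 [65T→61T]: |ω|/ω_in = (160/351)×65/61 = 800/1647, sense flips to +
signed output speed (× input speed) = 800/1647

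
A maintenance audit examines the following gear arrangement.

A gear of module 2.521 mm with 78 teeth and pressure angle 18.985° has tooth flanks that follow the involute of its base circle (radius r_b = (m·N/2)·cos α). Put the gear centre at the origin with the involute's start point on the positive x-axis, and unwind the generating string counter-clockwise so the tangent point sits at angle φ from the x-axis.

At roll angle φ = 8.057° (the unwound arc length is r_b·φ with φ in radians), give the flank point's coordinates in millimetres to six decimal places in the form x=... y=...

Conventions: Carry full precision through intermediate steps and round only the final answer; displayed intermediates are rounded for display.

x=93.885496 y=0.086004

topology: single-mesh involute geometry — m = 2.521, N = 78
pitch radius r_p = m·N/2 = 2.521·78/2 = 98.319000
base radius r_b = r_p·cos α = 98.319000·cos 18.985° = 92.970818
roll angle φ = 8.057° = 0.14062118 rad
x = r_b·(cos φ + φ·sin φ) = 93.885496
y = r_b·(sin φ − φ·cos φ) = 0.086004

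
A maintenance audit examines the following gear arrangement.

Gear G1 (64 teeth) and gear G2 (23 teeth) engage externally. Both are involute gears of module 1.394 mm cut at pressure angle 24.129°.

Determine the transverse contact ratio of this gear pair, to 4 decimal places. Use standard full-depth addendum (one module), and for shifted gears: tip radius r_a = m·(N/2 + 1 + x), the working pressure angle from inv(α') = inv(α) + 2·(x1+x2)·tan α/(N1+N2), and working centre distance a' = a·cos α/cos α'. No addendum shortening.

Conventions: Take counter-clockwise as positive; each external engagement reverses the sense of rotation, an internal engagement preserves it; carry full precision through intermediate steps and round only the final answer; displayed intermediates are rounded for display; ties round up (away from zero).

1.5254

single-mesh involute tooth geometry (64T engaging 23T at module 1.394)
base radii: r_b1 = 40.710482, r_b2 = 14.630330
tip radii: r_a1 = 46.002000, r_a2 = 17.425000
no profile shift: α' = α, a' = a
action lengths: √(r_a1²−r_b1²) = 21.420565, √(r_a2²−r_b2²) = 9.464887
base pitch p_b = π·m·cos α = 3.996742
CR = (21.420565 + 9.464887 − 60.639000·sin 24.12900°)/3.996742 = 1.525414
contact ratio ≈ 1.5254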